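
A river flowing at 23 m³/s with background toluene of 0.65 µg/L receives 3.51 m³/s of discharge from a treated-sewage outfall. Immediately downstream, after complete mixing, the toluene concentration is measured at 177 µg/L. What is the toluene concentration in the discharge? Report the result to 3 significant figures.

Mass balance: 23.00·0.6500 + 3.510·Cₑ = 26.51·177.0
→ Cₑ = (26.51·177.0 − 23.00·0.6500) / 3.510 = 1333 µg/L.

1330 µg/L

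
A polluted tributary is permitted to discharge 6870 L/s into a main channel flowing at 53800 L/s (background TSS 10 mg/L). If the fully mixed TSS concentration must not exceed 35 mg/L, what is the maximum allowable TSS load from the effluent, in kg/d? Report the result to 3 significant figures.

137000 kg/d

Mass balance at the limit: 53800·10.00 + 6870·Cₑ = 60670·35 → Cₑ = 230.8 mg/L.
6870 L/s = 6.870 m³/s. Load = 6.870 m³/s × 230.8 g/m³ × 86 400 s/d = 137000 kg/d.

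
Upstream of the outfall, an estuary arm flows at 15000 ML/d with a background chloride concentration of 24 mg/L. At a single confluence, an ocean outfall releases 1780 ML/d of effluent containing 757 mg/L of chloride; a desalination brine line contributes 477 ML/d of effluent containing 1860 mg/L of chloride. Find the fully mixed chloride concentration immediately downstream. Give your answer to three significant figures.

150 mg/L

Flow-weighted average: C = (15000·24.00 + 1780·757.0 + 477.0·1860) / 17260 = 2595000/17260 = 150.4 mg/L.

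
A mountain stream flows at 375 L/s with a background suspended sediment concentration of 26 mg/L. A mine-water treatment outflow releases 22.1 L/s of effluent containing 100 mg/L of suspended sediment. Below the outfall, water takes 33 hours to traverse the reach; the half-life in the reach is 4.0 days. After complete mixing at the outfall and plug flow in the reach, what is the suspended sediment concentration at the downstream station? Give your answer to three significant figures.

23.7 mg/L

Mass balance: C = (375.0·26.00 + 22.10·100.0) / 397.1 = 11960/397.1 = 30.12 mg/L.
Half-life 4.0 d → k = ln 2 / 4.0 = 0.1733 d⁻¹.
After decay, C = 30.12 × e^(−kt) = 30.12 × 0.7880 = 23.73 mg/L.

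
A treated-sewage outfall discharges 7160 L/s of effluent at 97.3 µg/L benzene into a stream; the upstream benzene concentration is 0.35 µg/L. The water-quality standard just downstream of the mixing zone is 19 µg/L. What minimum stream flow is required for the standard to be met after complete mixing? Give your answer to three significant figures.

Set C_mix = 19: (Q·0.3500 + 7160·97.30) / (Q + 7160) = 19
→ Q = 7160·(97.30 − 19)/(19 − 0.3500) = 30060 L/s.

30100 L/s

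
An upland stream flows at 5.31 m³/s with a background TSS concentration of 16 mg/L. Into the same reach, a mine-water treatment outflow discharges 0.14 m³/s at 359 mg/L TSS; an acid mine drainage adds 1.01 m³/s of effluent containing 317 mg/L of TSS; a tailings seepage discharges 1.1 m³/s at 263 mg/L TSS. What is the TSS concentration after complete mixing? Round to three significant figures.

Mass balance: C = (5.310·16.00 + 0.1400·359.0 + 1.010·317.0 + 1.100·263.0) / 7.560 = 744.7/7.560 = 98.50 mg/L.

98.5 mg/L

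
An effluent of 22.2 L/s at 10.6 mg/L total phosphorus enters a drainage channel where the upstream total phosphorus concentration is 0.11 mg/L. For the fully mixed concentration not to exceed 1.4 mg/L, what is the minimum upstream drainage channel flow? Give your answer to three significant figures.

158 L/s

Set C_mix = 1.4: (Q·0.1100 + 22.20·10.60) / (Q + 22.20) = 1.4
→ Q = 22.20·(10.60 − 1.4)/(1.4 − 0.1100) = 158.3 L/s.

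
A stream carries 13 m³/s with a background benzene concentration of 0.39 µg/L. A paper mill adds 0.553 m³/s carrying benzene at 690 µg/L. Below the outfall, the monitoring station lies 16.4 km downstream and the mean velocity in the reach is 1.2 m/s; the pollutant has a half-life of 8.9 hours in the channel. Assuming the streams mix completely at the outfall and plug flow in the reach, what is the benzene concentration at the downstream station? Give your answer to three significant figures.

Flow-weighted average: C = (13.00·0.3900 + 0.5530·690.0) / 13.55 = 386.6/13.55 = 28.53 µg/L.
Travel time t = 16.4·1000 / 1.2 = 13670 s = 3.796 h.
Half-life 8.9 h → k = ln 2 / 8.9 = 0.07788 h⁻¹ = 1.869 d⁻¹.
Applying C = C₀e^(−kt): 28.53 × 0.7440 = 21.23 µg/L.

21.2 µg/L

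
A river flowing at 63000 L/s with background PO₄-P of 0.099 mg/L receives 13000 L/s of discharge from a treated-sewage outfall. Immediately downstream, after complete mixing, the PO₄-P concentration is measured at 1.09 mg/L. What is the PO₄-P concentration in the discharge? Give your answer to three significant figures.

5.89 mg/L

Mass balance: 63000·0.09900 + 13000·Cₑ = 76000·1.090
→ Cₑ = (76000·1.090 − 63000·0.09900) / 13000 = 5.893 mg/L.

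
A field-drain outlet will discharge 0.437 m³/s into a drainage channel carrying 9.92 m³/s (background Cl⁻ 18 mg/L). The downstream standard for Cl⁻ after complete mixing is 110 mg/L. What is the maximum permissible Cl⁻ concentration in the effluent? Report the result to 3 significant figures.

2200 mg/L

At the limit, (Qr·Cr + Qe·Cₑ)/(Qr + Qe) = 110:
Cₑ = (10.36·110 − 9.920·18.00) / 0.4370 = 2198 mg/L.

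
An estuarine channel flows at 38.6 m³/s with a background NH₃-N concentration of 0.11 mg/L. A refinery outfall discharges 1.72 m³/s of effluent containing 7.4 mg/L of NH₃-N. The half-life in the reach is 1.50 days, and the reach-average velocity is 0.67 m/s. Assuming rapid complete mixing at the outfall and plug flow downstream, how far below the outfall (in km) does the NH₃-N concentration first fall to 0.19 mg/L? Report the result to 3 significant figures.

99.7 km

Mass balance: C = (38.60·0.1100 + 1.720·7.400) / 40.32 = 16.97/40.32 = 0.4210 mg/L.
Half-life 1.50 d → k = ln 2 / 1.50 = 0.4621 d⁻¹.
Set 0.4210·exp(−k·t) = 0.19 → t = ln(0.4210/0.19)/k = 148700 s = 41.32 h.
Distance = v·t = 0.67·148700 = 99660 m = 99.66 km.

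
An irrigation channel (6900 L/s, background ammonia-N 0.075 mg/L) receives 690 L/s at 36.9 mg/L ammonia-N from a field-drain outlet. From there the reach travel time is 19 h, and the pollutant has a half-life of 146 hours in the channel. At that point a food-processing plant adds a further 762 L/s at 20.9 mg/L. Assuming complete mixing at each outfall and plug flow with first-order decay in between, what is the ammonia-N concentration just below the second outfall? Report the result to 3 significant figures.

Flow-weighted average: C = (6900·0.07500 + 690.0·36.90) / 7590 = 25980/7590 = 3.423 mg/L; combined flow 7590 L/s.
Half-life 146 h → k = ln 2 / 146 = 0.004748 h⁻¹ = 0.1139 d⁻¹.
Applying C = C₀e^(−kt): 3.423 × 0.9137 = 3.127 mg/L.
At the second outfall, C = (7590·3.127 + 762.0·20.90) / (7590 + 762.0) = 4.749 mg/L.

4.75 mg/L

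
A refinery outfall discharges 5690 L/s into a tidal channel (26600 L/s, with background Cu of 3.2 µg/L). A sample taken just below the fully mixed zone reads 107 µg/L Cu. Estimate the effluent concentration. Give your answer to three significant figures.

592 µg/L

Mass balance: 26600·3.200 + 5690·Cₑ = 32290·107.0
→ Cₑ = (32290·107.0 − 26600·3.200) / 5690 = 592.3 µg/L.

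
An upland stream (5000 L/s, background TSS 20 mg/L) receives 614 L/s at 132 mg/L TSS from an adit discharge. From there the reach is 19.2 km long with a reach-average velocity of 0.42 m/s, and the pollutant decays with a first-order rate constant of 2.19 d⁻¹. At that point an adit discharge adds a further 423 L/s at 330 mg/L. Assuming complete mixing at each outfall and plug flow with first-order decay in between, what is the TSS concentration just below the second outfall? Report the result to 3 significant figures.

Mass balance: C = (5000·20.00 + 614.0·132.0) / 5614 = 181000/5614 = 32.25 mg/L; combined flow 5614 L/s.
Travel time t = 19.2·1000 / 0.42 = 45710 s = 12.70 h.
After decay, C = 32.25 × e^(−kt) = 32.25 × 0.3139 = 10.12 mg/L.
Second outfall: C = (5614·10.12 + 423.0·330.0)/6037 = 32.54 mg/L.

32.5 mg/L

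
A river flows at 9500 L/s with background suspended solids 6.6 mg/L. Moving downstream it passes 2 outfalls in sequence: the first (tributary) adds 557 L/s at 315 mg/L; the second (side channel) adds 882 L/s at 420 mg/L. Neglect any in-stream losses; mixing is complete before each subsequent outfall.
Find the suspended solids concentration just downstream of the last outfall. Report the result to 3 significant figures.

55.6 mg/L

Outfall 1: combined Q = 10060 L/s; C = (9500·6.600 + 557.0·315.0)/10060 = 23.68 mg/L.
Outfall 2: combined Q = 10940 L/s; C = (10060·23.68 + 882.0·420.0)/10940 = 55.64 mg/L.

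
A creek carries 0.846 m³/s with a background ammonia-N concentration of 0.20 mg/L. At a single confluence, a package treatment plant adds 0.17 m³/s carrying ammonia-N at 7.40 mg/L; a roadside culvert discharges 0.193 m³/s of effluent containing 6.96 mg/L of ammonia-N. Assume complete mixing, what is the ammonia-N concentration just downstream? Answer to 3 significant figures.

2.29 mg/L

Mixed concentration C = ΣQC/ΣQ = (0.8460·0.2000 + 0.1700·7.400 + 0.1930·6.960) / 1.209 = 2.770/1.209 = 2.292 mg/L.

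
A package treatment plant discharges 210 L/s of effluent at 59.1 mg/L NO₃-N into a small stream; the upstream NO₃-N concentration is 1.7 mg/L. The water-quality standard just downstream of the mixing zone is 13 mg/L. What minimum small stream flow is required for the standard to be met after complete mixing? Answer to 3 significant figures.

857 L/s

Set C_mix = 13: (Q·1.700 + 210.0·59.10) / (Q + 210.0) = 13
→ Q = 210.0·(59.10 − 13)/(13 − 1.700) = 856.7 L/s.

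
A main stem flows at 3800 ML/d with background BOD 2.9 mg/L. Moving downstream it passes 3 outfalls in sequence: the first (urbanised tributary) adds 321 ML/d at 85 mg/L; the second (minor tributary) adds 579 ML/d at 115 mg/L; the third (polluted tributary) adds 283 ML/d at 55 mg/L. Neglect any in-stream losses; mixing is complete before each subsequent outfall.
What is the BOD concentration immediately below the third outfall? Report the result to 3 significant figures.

Outfall 1: combined Q = 4121 ML/d; C = (3800·2.900 + 321.0·85.00)/4121 = 9.295 mg/L.
Outfall 2: combined Q = 4700 ML/d; C = (4121·9.295 + 579.0·115.0)/4700 = 22.32 mg/L.
Outfall 3: combined Q = 4983 ML/d; C = (4700·22.32 + 283.0·55.00)/4983 = 24.17 mg/L.

24.2 mg/L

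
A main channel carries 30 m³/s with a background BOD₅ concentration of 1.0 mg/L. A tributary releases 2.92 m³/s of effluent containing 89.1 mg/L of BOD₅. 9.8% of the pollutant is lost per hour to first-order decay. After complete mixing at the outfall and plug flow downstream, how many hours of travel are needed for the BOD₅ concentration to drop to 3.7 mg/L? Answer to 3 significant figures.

8.42 h

After mixing, C = (30.00·1.000 + 2.920·89.10) / 32.92 = 290.2/32.92 = 8.814 mg/L.
9.8%/h lost → k = −ln(1 − 0.098) = 0.1031 h⁻¹.
8.814·exp(−k·t) = 3.7 → t = ln(8.814/3.7)/k = 30300 s = 8.416 h.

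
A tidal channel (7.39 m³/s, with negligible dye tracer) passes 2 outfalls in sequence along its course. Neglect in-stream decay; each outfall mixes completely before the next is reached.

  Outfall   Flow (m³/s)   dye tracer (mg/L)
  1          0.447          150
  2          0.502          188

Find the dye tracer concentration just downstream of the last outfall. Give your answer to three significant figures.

19.4 mg/L

Outfall 1: combined Q = 7.837 m³/s; C = (7.390·0 + 0.4470·150.0)/7.837 = 8.556 mg/L.
Outfall 2: combined Q = 8.339 m³/s; C = (7.837·8.556 + 0.5020·188.0)/8.339 = 19.36 mg/L.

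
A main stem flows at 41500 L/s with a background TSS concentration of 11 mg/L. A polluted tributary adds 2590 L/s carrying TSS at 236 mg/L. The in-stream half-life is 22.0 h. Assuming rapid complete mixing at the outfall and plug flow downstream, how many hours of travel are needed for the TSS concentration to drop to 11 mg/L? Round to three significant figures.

25.0 h

Mass balance: C = (41500·11.00 + 2590·236.0) / 44090 = 1068000/44090 = 24.22 mg/L.
Half-life 22.0 h → k = ln 2 / 22.0 = 0.03151 h⁻¹ = 0.7562 d⁻¹.
24.22·exp(−k·t) = 11 → t = ln(24.22/11)/k = 90170 s = 25.05 h.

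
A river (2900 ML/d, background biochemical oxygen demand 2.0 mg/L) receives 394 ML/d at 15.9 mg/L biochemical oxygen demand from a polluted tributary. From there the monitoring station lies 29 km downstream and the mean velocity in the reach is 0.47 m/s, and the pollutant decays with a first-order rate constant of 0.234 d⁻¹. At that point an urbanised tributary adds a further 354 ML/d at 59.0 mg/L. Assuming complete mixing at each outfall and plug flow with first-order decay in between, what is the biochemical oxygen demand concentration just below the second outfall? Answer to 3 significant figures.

8.52 mg/L

After mixing, C = (2900·2.000 + 394.0·15.90) / 3294 = 12060/3294 = 3.663 mg/L; combined flow 3294 ML/d.
Travel time t = 29·1000 / 0.47 = 61700 s = 17.14 h.
After decay, C = 3.663 × e^(−kt) = 3.663 × 0.8461 = 3.099 mg/L.
Second outfall: C = (3294·3.099 + 354.0·59.00)/3648 = 8.524 mg/L.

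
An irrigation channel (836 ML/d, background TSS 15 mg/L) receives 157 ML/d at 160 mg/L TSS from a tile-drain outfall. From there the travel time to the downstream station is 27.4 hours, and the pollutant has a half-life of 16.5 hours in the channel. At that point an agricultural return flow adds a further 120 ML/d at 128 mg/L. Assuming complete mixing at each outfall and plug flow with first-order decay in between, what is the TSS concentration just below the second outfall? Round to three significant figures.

24.5 mg/L

Conservation of mass: C = (836.0·15.00 + 157.0·160.0) / 993.0 = 37660/993.0 = 37.93 mg/L; combined flow 993.0 ML/d.
Half-life 16.5 h → k = ln 2 / 16.5 = 0.04201 h⁻¹ = 1.008 d⁻¹.
Decay over the reach: 37.93·exp(−kt) = 37.93·0.3163 = 12.00 mg/L.
Second outfall: C = (993.0·12.00 + 120.0·128.0)/1113 = 24.50 mg/L.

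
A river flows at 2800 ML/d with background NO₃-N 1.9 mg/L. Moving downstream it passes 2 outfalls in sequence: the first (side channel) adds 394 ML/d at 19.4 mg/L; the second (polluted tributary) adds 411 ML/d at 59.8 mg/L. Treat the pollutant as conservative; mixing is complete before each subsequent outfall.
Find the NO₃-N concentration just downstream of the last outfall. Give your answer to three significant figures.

After outfall 1: Q = 2800 + 394.0 = 3194 ML/d; C = (2800·1.900 + 394.0·19.40)/3194 = 4.059 mg/L.
After outfall 2: Q = 3194 + 411.0 = 3605 ML/d; C = (3194·4.059 + 411.0·59.80)/3605 = 10.41 mg/L.

10.4 mg/L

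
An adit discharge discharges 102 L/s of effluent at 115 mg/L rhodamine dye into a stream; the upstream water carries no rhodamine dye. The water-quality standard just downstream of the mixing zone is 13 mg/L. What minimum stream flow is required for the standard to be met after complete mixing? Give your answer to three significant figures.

800 L/s

Set C_mix = 13: (Q·0 + 102.0·115.0) / (Q + 102.0) = 13
→ Q = 102.0·(115.0 − 13)/(13 − 0) = 800.3 L/s.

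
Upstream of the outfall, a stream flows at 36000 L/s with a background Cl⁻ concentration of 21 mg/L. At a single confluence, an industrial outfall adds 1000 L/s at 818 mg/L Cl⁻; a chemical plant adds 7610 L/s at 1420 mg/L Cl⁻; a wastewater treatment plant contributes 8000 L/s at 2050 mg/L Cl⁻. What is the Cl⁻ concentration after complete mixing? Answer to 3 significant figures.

547 mg/L

Flow-weighted average: C = (36000·21.00 + 1000·818.0 + 7610·1420 + 8000·2050) / 52610 = 28780000/52610 = 547.0 mg/L.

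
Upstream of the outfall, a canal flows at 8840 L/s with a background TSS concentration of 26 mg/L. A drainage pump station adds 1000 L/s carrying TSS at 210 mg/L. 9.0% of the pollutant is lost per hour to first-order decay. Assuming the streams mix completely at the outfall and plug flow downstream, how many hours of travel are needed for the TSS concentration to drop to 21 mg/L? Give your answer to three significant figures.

8.01 h

Mixed concentration C = ΣQC/ΣQ = (8840·26.00 + 1000·210.0) / 9840 = 439800/9840 = 44.70 mg/L.
9.0%/h lost → k = −ln(1 − 0.09) = 0.09431 h⁻¹.
44.70·exp(−k·t) = 21 → t = ln(44.70/21)/k = 28840 s = 8.010 h.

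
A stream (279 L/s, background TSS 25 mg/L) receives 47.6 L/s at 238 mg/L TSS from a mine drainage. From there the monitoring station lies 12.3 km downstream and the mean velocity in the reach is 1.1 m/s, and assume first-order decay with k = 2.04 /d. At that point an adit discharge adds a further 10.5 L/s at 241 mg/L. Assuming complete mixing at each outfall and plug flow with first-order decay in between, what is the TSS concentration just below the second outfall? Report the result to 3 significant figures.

49.2 mg/L

Mass balance: C = (279.0·25.00 + 47.60·238.0) / 326.6 = 18300/326.6 = 56.04 mg/L; combined flow 326.6 L/s.
Travel time t = 12.3·1000 / 1.1 = 11180 s = 3.106 h.
After decay, C = 56.04 × e^(−kt) = 56.04 × 0.7680 = 43.04 mg/L.
At the second outfall, C = (326.6·43.04 + 10.50·241.0) / (326.6 + 10.50) = 49.21 mg/L.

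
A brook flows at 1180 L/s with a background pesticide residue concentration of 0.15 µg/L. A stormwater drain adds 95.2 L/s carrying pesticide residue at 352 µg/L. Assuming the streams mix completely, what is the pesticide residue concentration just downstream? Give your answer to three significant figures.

Mass balance: C = (1180·0.1500 + 95.20·352.0) / 1275 = 33690/1275 = 26.42 µg/L.

26.4 µg/L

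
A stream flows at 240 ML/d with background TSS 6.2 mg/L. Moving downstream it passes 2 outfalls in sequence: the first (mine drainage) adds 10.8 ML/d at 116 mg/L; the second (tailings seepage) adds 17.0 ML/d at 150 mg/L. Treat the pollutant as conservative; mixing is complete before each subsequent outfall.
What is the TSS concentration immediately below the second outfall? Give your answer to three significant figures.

19.8 mg/L

After outfall 1: Q = 240.0 + 10.80 = 250.8 ML/d; C = (240.0·6.200 + 10.80·116.0)/250.8 = 10.93 mg/L.
After outfall 2: Q = 250.8 + 17.00 = 267.8 ML/d; C = (250.8·10.93 + 17.00·150.0)/267.8 = 19.76 mg/L.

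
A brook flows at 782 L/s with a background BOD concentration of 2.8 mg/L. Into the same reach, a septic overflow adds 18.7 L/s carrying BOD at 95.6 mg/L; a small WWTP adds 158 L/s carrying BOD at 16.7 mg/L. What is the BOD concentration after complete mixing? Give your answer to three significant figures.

After mixing, C = (782.0·2.800 + 18.70·95.60 + 158.0·16.70) / 958.7 = 6616/958.7 = 6.901 mg/L.

6.90 mg/L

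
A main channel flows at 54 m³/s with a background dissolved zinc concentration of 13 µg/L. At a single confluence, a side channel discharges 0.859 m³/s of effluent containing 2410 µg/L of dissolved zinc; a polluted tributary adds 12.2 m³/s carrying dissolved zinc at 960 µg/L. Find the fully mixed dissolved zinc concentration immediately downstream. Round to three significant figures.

216 µg/L

Mixed concentration C = ΣQC/ΣQ = (54.00·13.00 + 0.8590·2410 + 12.20·960.0) / 67.06 = 14480/67.06 = 216.0 µg/L.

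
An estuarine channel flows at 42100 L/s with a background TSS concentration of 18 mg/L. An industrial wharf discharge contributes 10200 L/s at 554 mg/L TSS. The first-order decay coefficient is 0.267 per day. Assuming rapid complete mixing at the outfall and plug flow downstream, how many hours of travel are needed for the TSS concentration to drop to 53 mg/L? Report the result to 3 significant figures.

Mass balance: C = (42100·18.00 + 10200·554.0) / 52300 = 6409000/52300 = 122.5 mg/L.
122.5·exp(−k·t) = 53 → t = ln(122.5/53)/k = 271200 s = 75.34 h.

75.3 h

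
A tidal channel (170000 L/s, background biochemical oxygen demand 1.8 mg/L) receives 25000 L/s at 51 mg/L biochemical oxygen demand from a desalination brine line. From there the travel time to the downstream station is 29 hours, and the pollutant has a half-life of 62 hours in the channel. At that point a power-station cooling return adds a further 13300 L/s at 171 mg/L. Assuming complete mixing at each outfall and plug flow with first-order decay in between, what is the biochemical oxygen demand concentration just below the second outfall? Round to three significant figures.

Flow-weighted average: C = (170000·1.800 + 25000·51.00) / 195000 = 1581000/195000 = 8.108 mg/L; combined flow 195000 L/s.
Half-life 62 h → k = ln 2 / 62 = 0.01118 h⁻¹ = 0.2683 d⁻¹.
First-order decay: C = 8.108·exp(−k·t) = 8.108·0.7231 = 5.863 mg/L.
At the second outfall, C = (195000·5.863 + 13300·171.0) / (195000 + 13300) = 16.41 mg/L.

16.4 mg/L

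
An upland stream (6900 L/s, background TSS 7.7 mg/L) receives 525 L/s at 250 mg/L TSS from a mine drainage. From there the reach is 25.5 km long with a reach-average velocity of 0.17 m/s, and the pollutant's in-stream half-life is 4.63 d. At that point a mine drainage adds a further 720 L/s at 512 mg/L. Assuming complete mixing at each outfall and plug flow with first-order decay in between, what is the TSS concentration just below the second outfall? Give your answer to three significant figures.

Mass balance: C = (6900·7.700 + 525.0·250.0) / 7425 = 184400/7425 = 24.83 mg/L; combined flow 7425 L/s.
Travel time t = 25.5·1000 / 0.17 = 150000 s = 41.67 h.
Half-life 4.63 d → k = ln 2 / 4.63 = 0.1497 d⁻¹.
First-order decay: C = 24.83·exp(−k·t) = 24.83·0.7711 = 19.15 mg/L.
At the second outfall, C = (7425·19.15 + 720.0·512.0) / (7425 + 720.0) = 62.72 mg/L.

62.7 mg/L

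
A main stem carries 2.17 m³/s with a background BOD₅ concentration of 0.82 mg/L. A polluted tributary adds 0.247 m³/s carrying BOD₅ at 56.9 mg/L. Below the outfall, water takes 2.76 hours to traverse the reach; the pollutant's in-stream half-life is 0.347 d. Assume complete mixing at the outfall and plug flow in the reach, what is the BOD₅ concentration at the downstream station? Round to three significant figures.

Mass balance: C = (2.170·0.8200 + 0.2470·56.90) / 2.417 = 15.83/2.417 = 6.551 mg/L.
Half-life 0.347 d → k = ln 2 / 0.347 = 1.998 d⁻¹.
Decay over the reach: 6.551·exp(−kt) = 6.551·0.7948 = 5.206 mg/L.

5.21 mg/L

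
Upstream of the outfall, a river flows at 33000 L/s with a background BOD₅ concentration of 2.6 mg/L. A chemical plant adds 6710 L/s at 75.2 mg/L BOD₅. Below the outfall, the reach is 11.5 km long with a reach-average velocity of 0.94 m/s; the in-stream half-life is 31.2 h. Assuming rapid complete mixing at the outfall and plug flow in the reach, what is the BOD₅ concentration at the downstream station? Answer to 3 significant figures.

13.8 mg/L

Flow-weighted average: C = (33000·2.600 + 6710·75.20) / 39710 = 590400/39710 = 14.87 mg/L.
Travel time t = 11.5·1000 / 0.94 = 12230 s = 3.398 h.
Half-life 31.2 h → k = ln 2 / 31.2 = 0.02222 h⁻¹ = 0.5332 d⁻¹.
First-order decay: C = 14.87·exp(−k·t) = 14.87·0.9273 = 13.79 mg/L.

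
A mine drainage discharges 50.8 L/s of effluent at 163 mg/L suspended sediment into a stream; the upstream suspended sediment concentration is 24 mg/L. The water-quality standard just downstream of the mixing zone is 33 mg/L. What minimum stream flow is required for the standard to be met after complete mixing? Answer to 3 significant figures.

734 L/s

Set C_mix = 33: (Q·24.00 + 50.80·163.0) / (Q + 50.80) = 33
→ Q = 50.80·(163.0 − 33)/(33 − 24.00) = 733.8 L/s.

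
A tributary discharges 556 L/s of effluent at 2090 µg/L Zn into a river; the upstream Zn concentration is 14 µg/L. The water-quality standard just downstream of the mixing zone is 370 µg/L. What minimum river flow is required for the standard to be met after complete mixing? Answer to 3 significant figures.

Set C_mix = 370: (Q·14.00 + 556.0·2090) / (Q + 556.0) = 370
→ Q = 556.0·(2090 − 370)/(370 − 14.00) = 2686 L/s.

2690 L/s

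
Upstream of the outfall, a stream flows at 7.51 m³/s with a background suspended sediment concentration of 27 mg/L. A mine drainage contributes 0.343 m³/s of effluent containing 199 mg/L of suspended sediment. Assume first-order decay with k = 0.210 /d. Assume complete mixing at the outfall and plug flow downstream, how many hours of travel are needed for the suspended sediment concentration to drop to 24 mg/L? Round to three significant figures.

Mixed concentration C = ΣQC/ΣQ = (7.510·27.00 + 0.3430·199.0) / 7.853 = 271.0/7.853 = 34.51 mg/L.
34.51·exp(−k·t) = 24 → t = ln(34.51/24)/k = 149500 s = 41.52 h.

41.5 h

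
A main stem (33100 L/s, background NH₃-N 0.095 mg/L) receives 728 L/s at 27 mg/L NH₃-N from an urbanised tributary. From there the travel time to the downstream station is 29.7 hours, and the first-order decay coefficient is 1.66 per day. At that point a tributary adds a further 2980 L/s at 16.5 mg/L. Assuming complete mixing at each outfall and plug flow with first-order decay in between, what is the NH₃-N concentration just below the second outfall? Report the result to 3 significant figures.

1.42 mg/L

Mixed concentration C = ΣQC/ΣQ = (33100·0.09500 + 728.0·27.00) / 33830 = 22800/33830 = 0.6740 mg/L; combined flow 33830 L/s.
After decay, C = 0.6740 × e^(−kt) = 0.6740 × 0.1282 = 0.08640 mg/L.
At the second outfall, C = (33830·0.08640 + 2980·16.50) / (33830 + 2980) = 1.415 mg/L.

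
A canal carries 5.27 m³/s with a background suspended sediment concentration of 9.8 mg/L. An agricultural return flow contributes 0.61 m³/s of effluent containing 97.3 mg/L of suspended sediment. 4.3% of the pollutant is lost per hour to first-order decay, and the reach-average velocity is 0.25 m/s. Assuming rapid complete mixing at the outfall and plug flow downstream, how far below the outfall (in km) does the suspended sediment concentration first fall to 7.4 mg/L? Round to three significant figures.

19.2 km

Mass balance: C = (5.270·9.800 + 0.6100·97.30) / 5.880 = 111.0/5.880 = 18.88 mg/L.
4.3%/h lost → k = −ln(1 − 0.043) = 0.04395 h⁻¹.
Set 18.88·exp(−k·t) = 7.4 → t = ln(18.88/7.4)/k = 76710 s = 21.31 h.
Distance = v·t = 0.25·76710 = 19180 m = 19.18 km.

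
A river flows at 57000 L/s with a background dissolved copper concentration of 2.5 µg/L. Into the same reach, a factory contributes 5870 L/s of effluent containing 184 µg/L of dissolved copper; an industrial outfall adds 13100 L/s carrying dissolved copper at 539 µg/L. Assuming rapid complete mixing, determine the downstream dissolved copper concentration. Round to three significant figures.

109 µg/L

Mixed concentration C = ΣQC/ΣQ = (57000·2.500 + 5870·184.0 + 13100·539.0) / 75970 = 8283000/75970 = 109.0 µg/L.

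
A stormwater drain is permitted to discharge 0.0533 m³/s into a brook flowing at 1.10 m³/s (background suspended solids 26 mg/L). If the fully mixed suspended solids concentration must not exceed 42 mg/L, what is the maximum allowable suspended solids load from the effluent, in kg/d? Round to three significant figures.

1710 kg/d

Mass balance at the limit: 1.100·26.00 + 0.05330·Cₑ = 1.153·42 → Cₑ = 372.2 mg/L.
Load = 0.05330 m³/s × 372.2 g/m³ × 86 400 s/d = 1714 kg/d.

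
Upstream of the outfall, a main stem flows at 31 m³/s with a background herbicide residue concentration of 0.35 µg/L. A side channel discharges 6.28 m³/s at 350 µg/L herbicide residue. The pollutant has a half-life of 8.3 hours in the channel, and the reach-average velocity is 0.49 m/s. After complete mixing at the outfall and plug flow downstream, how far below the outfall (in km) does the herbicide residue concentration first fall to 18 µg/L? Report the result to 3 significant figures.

25.2 km

After mixing, C = (31.00·0.3500 + 6.280·350.0) / 37.28 = 2209/37.28 = 59.25 µg/L.
Half-life 8.3 h → k = ln 2 / 8.3 = 0.08351 h⁻¹ = 2.004 d⁻¹.
Set 59.25·exp(−k·t) = 18 → t = ln(59.25/18)/k = 51360 s = 14.27 h.
Distance = v·t = 0.49·51360 = 25170 m = 25.17 km.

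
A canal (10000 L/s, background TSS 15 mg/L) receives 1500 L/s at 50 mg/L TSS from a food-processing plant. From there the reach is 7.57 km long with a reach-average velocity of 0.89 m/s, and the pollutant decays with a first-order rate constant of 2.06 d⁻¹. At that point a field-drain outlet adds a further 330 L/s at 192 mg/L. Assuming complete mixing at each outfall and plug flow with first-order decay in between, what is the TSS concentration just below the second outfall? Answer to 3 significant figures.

20.9 mg/L

Mass balance: C = (10000·15.00 + 1500·50.00) / 11500 = 225000/11500 = 19.57 mg/L; combined flow 11500 L/s.
Travel time t = 7.57·1000 / 0.89 = 8506 s = 2.363 h.
After decay, C = 19.57 × e^(−kt) = 19.57 × 0.8164 = 15.97 mg/L.
Second outfall: C = (11500·15.97 + 330.0·192.0)/11830 = 20.88 mg/L.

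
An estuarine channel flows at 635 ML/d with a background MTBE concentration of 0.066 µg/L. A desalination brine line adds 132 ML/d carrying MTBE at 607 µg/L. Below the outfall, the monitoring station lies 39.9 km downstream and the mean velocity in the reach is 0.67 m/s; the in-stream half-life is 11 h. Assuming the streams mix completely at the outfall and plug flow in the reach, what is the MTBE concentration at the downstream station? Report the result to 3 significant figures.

Mass balance: C = (635.0·0.06600 + 132.0·607.0) / 767.0 = 80170/767.0 = 104.5 µg/L.
Travel time t = 39.9·1000 / 0.67 = 59550 s = 16.54 h.
Half-life 11 h → k = ln 2 / 11 = 0.06301 h⁻¹ = 1.512 d⁻¹.
Applying C = C₀e^(−kt): 104.5 × 0.3526 = 36.85 µg/L.

36.9 µg/L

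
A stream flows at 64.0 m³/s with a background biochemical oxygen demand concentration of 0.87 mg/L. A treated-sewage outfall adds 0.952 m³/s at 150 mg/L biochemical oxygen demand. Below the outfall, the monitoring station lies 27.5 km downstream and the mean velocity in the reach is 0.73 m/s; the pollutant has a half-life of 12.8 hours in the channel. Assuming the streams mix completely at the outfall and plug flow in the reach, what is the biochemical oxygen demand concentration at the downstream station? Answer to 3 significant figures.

Conservation of mass: C = (64.00·0.8700 + 0.9520·150.0) / 64.95 = 198.5/64.95 = 3.056 mg/L.
Travel time t = 27.5·1000 / 0.73 = 37670 s = 10.46 h.
Half-life 12.8 h → k = ln 2 / 12.8 = 0.05415 h⁻¹ = 1.300 d⁻¹.
After decay, C = 3.056 × e^(−kt) = 3.056 × 0.5674 = 1.734 mg/L.

1.73 mg/L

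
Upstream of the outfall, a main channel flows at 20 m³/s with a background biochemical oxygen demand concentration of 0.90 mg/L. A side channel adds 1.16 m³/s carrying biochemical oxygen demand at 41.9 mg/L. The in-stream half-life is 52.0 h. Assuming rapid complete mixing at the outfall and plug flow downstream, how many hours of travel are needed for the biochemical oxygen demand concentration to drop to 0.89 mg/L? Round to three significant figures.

94.8 h

After mixing, C = (20.00·0.9000 + 1.160·41.90) / 21.16 = 66.60/21.16 = 3.148 mg/L.
Half-life 52.0 h → k = ln 2 / 52.0 = 0.01333 h⁻¹ = 0.3199 d⁻¹.
3.148·exp(−k·t) = 0.89 → t = ln(3.148/0.89)/k = 341200 s = 94.76 h.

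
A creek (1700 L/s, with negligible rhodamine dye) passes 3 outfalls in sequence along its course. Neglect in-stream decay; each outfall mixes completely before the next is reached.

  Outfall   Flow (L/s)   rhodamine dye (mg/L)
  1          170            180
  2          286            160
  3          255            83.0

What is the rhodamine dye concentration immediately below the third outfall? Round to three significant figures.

After outfall 1: Q = 1700 + 170.0 = 1870 L/s; C = (1700·0 + 170.0·180.0)/1870 = 16.36 mg/L.
After outfall 2: Q = 1870 + 286.0 = 2156 L/s; C = (1870·16.36 + 286.0·160.0)/2156 = 35.42 mg/L.
After outfall 3: Q = 2156 + 255.0 = 2411 L/s; C = (2156·35.42 + 255.0·83.00)/2411 = 40.45 mg/L.

40.5 mg/L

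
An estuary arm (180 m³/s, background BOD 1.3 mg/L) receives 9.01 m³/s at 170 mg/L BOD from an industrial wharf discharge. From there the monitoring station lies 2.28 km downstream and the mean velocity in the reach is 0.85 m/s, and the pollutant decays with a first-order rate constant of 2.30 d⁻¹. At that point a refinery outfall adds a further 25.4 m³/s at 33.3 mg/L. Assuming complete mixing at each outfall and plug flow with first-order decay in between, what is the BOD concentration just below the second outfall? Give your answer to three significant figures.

Mass balance: C = (180.0·1.300 + 9.010·170.0) / 189.0 = 1766/189.0 = 9.342 mg/L; combined flow 189.0 m³/s.
Travel time t = 2.28·1000 / 0.85 = 2682 s = 0.7451 h.
Decay over the reach: 9.342·exp(−kt) = 9.342·0.9311 = 8.698 mg/L.
At the second outfall, C = (189.0·8.698 + 25.40·33.30) / (189.0 + 25.40) = 11.61 mg/L.

11.6 mg/L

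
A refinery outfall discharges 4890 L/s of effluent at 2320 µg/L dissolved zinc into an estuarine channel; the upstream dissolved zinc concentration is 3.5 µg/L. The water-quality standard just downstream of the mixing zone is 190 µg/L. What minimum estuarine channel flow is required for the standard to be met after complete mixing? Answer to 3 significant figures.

Set C_mix = 190: (Q·3.500 + 4890·2320) / (Q + 4890) = 190
→ Q = 4890·(2320 − 190)/(190 − 3.500) = 55850 L/s.

55800 L/s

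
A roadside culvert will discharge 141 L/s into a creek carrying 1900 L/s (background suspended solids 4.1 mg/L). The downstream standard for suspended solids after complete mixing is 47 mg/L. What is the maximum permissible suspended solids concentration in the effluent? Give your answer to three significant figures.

At the limit, (Qr·Cr + Qe·Cₑ)/(Qr + Qe) = 47:
Cₑ = (2041·47 − 1900·4.100) / 141.0 = 625.1 mg/L.

625 mg/L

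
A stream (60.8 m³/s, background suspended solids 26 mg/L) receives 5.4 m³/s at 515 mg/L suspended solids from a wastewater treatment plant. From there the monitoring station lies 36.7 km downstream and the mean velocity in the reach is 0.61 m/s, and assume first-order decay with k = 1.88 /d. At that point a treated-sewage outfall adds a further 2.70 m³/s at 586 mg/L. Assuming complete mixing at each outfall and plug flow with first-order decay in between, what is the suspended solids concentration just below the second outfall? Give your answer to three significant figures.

40.1 mg/L

Flow-weighted average: C = (60.80·26.00 + 5.400·515.0) / 66.20 = 4362/66.20 = 65.89 mg/L; combined flow 66.20 m³/s.
Travel time t = 36.7·1000 / 0.61 = 60160 s = 16.71 h.
First-order decay: C = 65.89·exp(−k·t) = 65.89·0.2701 = 17.79 mg/L.
At the second outfall, C = (66.20·17.79 + 2.700·586.0) / (66.20 + 2.700) = 40.06 mg/L.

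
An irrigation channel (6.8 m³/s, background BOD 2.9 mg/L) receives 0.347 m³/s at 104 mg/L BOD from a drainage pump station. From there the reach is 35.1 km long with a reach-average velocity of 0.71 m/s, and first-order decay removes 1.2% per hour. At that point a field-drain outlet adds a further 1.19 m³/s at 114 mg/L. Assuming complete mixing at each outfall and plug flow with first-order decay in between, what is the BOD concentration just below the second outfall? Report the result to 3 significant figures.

After mixing, C = (6.800·2.900 + 0.3470·104.0) / 7.147 = 55.81/7.147 = 7.809 mg/L; combined flow 7.147 m³/s.
Travel time t = 35.1·1000 / 0.71 = 49440 s = 13.73 h.
1.2%/h lost → k = −ln(1 − 0.012) = 0.01207 h⁻¹.
Applying C = C₀e^(−kt): 7.809 × 0.8472 = 6.616 mg/L.
At the second outfall, C = (7.147·6.616 + 1.190·114.0) / (7.147 + 1.190) = 21.94 mg/L.

21.9 mg/L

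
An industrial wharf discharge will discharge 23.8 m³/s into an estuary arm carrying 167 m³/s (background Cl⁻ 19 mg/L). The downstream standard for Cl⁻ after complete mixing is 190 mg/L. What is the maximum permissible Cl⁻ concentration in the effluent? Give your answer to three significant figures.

1390 mg/L

At the limit, (Qr·Cr + Qe·Cₑ)/(Qr + Qe) = 190:
Cₑ = (190.8·190 − 167.0·19.00) / 23.80 = 1390 mg/L.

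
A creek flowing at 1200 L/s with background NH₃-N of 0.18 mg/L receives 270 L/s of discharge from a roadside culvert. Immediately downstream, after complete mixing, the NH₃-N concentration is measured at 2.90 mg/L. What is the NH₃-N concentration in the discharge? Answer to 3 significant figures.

15.0 mg/L

Mass balance: 1200·0.1800 + 270.0·Cₑ = 1470·2.900
→ Cₑ = (1470·2.900 − 1200·0.1800) / 270.0 = 14.99 mg/L.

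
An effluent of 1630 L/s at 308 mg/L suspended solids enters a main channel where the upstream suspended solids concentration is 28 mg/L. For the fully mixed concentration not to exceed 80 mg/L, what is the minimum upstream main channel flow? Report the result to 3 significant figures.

Set C_mix = 80: (Q·28.00 + 1630·308.0) / (Q + 1630) = 80
→ Q = 1630·(308.0 − 80)/(80 − 28.00) = 7147 L/s.

7150 L/s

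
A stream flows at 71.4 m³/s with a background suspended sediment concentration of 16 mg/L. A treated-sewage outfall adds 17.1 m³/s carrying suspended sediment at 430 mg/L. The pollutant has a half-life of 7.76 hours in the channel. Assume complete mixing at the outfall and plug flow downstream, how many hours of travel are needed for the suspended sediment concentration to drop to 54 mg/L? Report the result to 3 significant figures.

6.44 h

After mixing, C = (71.40·16.00 + 17.10·430.0) / 88.50 = 8495/88.50 = 95.99 mg/L.
Half-life 7.76 h → k = ln 2 / 7.76 = 0.08932 h⁻¹ = 2.144 d⁻¹.
95.99·exp(−k·t) = 54 → t = ln(95.99/54)/k = 23190 s = 6.441 h.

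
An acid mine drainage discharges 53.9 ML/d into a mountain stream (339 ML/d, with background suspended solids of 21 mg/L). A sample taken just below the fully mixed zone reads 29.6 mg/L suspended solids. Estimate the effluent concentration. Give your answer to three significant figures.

Mass balance: 339.0·21.00 + 53.90·Cₑ = 392.9·29.60
→ Cₑ = (392.9·29.60 − 339.0·21.00) / 53.90 = 83.69 mg/L.

83.7 mg/L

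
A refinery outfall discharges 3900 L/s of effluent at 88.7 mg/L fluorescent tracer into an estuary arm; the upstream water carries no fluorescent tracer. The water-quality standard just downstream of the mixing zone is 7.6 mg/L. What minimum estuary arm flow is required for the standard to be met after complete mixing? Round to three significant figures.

Set C_mix = 7.6: (Q·0 + 3900·88.70) / (Q + 3900) = 7.6
→ Q = 3900·(88.70 − 7.6)/(7.6 − 0) = 41620 L/s.

41600 L/s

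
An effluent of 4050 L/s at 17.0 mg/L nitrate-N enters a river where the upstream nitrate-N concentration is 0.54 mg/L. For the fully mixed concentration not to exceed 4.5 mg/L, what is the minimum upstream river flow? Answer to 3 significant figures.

Set C_mix = 4.5: (Q·0.5400 + 4050·17.00) / (Q + 4050) = 4.5
→ Q = 4050·(17.00 − 4.5)/(4.5 − 0.5400) = 12780 L/s.

12800 L/s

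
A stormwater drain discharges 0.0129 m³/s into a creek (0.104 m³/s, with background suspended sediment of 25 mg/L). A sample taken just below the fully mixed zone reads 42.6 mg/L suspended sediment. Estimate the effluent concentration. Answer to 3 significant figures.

Mass balance: 0.1040·25.00 + 0.01290·Cₑ = 0.1169·42.60
→ Cₑ = (0.1169·42.60 − 0.1040·25.00) / 0.01290 = 184.5 mg/L.

184 mg/L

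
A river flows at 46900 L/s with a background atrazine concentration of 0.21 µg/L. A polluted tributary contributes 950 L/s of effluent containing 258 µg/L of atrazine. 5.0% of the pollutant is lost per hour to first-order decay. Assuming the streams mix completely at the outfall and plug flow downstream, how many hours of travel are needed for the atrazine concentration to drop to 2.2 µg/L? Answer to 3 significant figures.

Flow-weighted average: C = (46900·0.2100 + 950.0·258.0) / 47850 = 254900/47850 = 5.328 µg/L.
5.0%/h lost → k = −ln(1 − 0.05) = 0.05129 h⁻¹.
5.328·exp(−k·t) = 2.2 → t = ln(5.328/2.2)/k = 62080 s = 17.24 h.

17.2 h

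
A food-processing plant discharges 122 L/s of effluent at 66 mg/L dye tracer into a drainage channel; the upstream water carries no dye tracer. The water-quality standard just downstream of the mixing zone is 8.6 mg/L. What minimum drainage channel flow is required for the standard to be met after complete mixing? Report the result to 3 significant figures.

Set C_mix = 8.6: (Q·0 + 122.0·66.00) / (Q + 122.0) = 8.6
→ Q = 122.0·(66.00 − 8.6)/(8.6 − 0) = 814.3 L/s.

814 L/s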